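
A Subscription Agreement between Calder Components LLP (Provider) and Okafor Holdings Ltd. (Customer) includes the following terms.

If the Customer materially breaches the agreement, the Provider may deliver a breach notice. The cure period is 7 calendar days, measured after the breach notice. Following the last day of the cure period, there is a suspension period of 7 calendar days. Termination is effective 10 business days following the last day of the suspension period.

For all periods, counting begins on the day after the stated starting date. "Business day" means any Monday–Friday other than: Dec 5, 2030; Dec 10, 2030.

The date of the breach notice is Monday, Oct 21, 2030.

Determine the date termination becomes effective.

The last day of the cure period: Oct 21, 2030 + 7 days = Oct 28, 2030.
The last day of the suspension period: Oct 28, 2030 + 7 days = Nov 4, 2030.
The date termination becomes effective: counting 10 business days from Monday, Nov 4, 2030 (Nov 5, Nov 6, Nov 7, Nov 8, Nov 11, Nov 12, Nov 13, Nov 14, Nov 15, Nov 18, skipping weekends) reaches Monday, Nov 18, 2030.

Nov 18, 2030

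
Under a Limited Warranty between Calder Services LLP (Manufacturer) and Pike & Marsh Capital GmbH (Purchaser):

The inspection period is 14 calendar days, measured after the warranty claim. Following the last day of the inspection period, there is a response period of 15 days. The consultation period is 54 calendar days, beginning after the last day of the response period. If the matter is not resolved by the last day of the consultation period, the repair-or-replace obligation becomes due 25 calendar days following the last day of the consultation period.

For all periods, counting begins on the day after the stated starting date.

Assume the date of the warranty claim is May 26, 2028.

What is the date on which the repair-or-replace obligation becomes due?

September 11, 2028

Adding 14 calendar days to May 26, 2028 gives June 9, 2028, which is the last day of the inspection period.
The last day of the response period: June 9, 2028 + 15 days = June 24, 2028.
Adding 54 calendar days to June 24, 2028 gives August 17, 2028, which is the last day of the consultation period.
The date on which the repair-or-replace obligation becomes due: 25 calendar days after August 17, 2028 is September 11, 2028.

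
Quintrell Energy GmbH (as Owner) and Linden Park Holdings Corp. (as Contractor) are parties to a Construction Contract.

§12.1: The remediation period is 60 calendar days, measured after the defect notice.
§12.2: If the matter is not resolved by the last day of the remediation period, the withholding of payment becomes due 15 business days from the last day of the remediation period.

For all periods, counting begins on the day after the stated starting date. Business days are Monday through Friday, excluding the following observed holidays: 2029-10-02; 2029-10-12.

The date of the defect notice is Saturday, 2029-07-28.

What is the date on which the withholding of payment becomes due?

2029-10-19

The last day of the remediation period: 60 calendar days after 2029-07-28 is 2029-09-26.
From Wednesday, 2029-09-26, 15 business days (Sep 27, Sep 28, Oct 1, Oct 3, …, Oct 17, Oct 18, Oct 19, skipping weekends and the listed holidays on Oct 2, Oct 12) brings us to Friday, 2029-10-19, which is the date on which the withholding of payment becomes due.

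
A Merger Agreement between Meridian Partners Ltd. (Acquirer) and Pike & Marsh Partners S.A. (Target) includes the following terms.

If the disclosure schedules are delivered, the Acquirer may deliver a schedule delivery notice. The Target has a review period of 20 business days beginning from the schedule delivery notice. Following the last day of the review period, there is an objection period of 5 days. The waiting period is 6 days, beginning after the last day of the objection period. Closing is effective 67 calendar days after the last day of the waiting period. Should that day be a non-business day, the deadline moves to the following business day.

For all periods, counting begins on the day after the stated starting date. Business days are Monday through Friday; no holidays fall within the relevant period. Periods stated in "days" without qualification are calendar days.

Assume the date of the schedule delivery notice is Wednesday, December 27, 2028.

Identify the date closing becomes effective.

From Wednesday, December 27, 2028, 20 business days (Dec 28, Dec 29, Jan 1, Jan 2, …, Jan 22, Jan 23, Jan 24, skipping weekends) brings us to Wednesday, January 24, 2029, which is the last day of the review period.
The last day of the objection period: 5 calendar days after January 24, 2029 is January 29, 2029.
The last day of the waiting period: 6 calendar days after January 29, 2029 is February 4, 2029.
The date closing becomes effective: February 4, 2029 + 67 days = April 12, 2029. April 12, 2029 is a Thursday, so no roll-forward applies.

April 12, 2029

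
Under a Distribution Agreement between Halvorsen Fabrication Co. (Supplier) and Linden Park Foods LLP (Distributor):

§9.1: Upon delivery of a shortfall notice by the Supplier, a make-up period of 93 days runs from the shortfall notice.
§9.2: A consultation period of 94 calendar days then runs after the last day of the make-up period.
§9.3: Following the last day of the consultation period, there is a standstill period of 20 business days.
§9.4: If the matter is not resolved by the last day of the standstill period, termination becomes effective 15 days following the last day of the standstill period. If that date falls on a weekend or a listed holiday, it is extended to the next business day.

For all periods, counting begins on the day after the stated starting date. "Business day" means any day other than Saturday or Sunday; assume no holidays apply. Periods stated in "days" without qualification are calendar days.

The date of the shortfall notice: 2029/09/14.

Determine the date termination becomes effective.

2030/05/02

The last day of the make-up period: 2029/09/14 + 93 days = 2029/12/16.
The last day of the consultation period: 2029/12/16 + 94 days = 2030/03/20.
The last day of the standstill period: 20 business days after Wednesday, 2030/03/20, skipping weekends — Mar 21, Mar 22, Mar 25, Mar 26, …, Apr 15, Apr 16, Apr 17 — lands on Wednesday, 2030/04/17.
The date termination becomes effective: 2030/04/17 + 15 days = 2030/05/02. 2030/05/02 is a Thursday, so no roll-forward applies.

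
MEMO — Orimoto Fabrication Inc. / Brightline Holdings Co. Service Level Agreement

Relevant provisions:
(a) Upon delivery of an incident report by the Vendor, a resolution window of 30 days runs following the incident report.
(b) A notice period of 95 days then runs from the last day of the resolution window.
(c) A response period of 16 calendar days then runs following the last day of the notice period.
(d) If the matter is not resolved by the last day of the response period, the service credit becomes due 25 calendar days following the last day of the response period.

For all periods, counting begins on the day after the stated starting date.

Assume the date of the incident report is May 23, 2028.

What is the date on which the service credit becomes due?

November 5, 2028

The last day of the resolution window: May 23, 2028 + 30 days = June 22, 2028.
The last day of the notice period: 95 calendar days after June 22, 2028 is September 25, 2028.
The last day of the response period: 16 calendar days after September 25, 2028 is October 11, 2028.
The date on which the service credit becomes due: October 11, 2028 + 25 days = November 5, 2028.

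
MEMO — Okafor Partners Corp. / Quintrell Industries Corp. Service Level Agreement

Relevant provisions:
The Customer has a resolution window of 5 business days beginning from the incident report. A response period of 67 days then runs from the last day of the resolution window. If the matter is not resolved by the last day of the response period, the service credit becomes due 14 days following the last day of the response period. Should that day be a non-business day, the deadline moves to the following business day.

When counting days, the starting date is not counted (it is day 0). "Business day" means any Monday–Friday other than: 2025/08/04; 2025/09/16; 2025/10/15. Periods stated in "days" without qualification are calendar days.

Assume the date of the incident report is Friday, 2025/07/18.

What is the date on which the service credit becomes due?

The last day of the resolution window: counting 5 business days from Friday, 2025/07/18 (Jul 21, Jul 22, Jul 23, Jul 24, Jul 25, skipping weekends) reaches Friday, 2025/07/25.
Adding 67 calendar days to 2025/07/25 gives 2025/09/30, which is the last day of the response period.
The date on which the service credit becomes due: 2025/09/30 + 14 days = 2025/10/14. 2025/10/14 is a Tuesday and is not a listed holiday, so no roll-forward applies.

2025/10/14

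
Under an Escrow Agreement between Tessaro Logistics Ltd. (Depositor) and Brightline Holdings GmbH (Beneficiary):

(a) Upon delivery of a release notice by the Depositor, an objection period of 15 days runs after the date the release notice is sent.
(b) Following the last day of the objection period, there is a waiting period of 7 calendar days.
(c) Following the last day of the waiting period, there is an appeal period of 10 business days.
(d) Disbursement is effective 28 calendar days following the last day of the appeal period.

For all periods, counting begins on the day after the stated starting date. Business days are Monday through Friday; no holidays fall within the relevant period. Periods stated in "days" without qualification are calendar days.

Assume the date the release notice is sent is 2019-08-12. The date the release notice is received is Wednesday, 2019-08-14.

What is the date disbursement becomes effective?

2019-10-15

The last day of the objection period: 15 calendar days after 2019-08-12 is 2019-08-27.
The last day of the waiting period: 2019-08-27 + 7 days = 2019-09-03.
From Tuesday, 2019-09-03, 10 business days (Sep 4, Sep 5, Sep 6, Sep 9, Sep 10, Sep 11, Sep 12, Sep 13, Sep 16, Sep 17, skipping weekends) brings us to Tuesday, 2019-09-17, which is the last day of the appeal period.
Adding 28 calendar days to 2019-09-17 gives 2019-10-15, which is the date disbursement becomes effective.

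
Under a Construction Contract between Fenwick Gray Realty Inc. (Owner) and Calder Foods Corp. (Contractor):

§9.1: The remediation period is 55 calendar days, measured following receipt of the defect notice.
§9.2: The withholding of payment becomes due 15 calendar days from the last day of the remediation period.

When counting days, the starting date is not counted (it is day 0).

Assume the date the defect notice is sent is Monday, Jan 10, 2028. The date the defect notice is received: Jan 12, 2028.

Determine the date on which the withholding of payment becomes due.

Mar 22, 2028

The last day of the remediation period: Jan 12, 2028 + 55 days = Mar 7, 2028.
Adding 15 calendar days to Mar 7, 2028 gives Mar 22, 2028, which is the date on which the withholding of payment becomes due.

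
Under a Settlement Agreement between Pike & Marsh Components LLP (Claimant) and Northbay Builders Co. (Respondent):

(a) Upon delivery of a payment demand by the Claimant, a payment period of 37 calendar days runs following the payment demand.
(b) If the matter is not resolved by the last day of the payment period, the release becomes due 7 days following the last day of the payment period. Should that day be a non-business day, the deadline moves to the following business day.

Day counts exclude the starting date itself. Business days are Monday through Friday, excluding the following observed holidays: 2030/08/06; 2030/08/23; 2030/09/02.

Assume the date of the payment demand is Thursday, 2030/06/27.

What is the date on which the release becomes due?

Adding 37 calendar days to 2030/06/27 gives 2030/08/03, which is the last day of the payment period.
Adding 7 calendar days to 2030/08/03 gives 2030/08/10, which is the date on which the release becomes due. That falls on a Saturday, so it rolls to the next business day, Monday, 2030/08/12.

2030/08/12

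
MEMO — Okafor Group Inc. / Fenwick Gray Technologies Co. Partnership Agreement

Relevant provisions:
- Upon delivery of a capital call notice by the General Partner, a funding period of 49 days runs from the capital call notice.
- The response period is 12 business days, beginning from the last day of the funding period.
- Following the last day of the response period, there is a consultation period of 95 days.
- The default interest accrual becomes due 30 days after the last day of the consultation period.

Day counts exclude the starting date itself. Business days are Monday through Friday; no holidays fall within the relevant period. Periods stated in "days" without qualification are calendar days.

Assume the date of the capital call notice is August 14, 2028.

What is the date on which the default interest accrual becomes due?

The last day of the funding period: August 14, 2028 + 49 days = October 2, 2028.
The last day of the response period: 12 business days after Monday, October 2, 2028, skipping weekends — Oct 3, Oct 4, Oct 5, Oct 6, …, Oct 16, Oct 17, Oct 18 — lands on Wednesday, October 18, 2028.
The last day of the consultation period: October 18, 2028 + 95 days = January 21, 2029.
The date on which the default interest accrual becomes due: January 21, 2029 + 30 days = February 20, 2029.

February 20, 2029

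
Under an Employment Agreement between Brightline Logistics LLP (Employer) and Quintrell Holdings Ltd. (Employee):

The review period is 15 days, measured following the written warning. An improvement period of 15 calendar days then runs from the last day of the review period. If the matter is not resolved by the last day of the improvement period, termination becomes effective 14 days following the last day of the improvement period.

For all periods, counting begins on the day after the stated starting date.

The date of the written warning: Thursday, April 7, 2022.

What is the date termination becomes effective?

Adding 15 calendar days to April 7, 2022 gives April 22, 2022, which is the last day of the review period.
The last day of the improvement period: 15 calendar days after April 22, 2022 is May 7, 2022.
Adding 14 calendar days to May 7, 2022 gives May 21, 2022, which is the date termination becomes effective.

May 21, 2022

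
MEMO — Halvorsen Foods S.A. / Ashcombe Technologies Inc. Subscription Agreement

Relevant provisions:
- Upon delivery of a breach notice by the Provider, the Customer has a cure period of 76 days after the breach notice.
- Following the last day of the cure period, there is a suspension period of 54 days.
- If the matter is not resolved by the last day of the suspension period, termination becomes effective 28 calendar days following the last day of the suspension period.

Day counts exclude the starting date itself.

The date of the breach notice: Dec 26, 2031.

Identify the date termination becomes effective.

Adding 76 calendar days to Dec 26, 2031 gives Mar 11, 2032, which is the last day of the cure period.
The last day of the suspension period: Mar 11, 2032 + 54 days = May 4, 2032.
The date termination becomes effective: May 4, 2032 + 28 days = Jun 1, 2032.

Jun 1, 2032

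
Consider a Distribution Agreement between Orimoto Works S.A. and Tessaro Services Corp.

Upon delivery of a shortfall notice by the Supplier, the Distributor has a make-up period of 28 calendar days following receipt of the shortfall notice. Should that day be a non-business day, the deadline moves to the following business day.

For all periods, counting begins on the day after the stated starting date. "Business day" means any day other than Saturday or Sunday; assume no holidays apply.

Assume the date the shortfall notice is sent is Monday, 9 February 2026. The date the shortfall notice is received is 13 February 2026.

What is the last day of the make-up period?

Adding 28 calendar days to 13 February 2026 gives 13 March 2026, which is the last day of the make-up period. 13 March 2026 is a Friday, so no roll-forward applies.

13 March 2026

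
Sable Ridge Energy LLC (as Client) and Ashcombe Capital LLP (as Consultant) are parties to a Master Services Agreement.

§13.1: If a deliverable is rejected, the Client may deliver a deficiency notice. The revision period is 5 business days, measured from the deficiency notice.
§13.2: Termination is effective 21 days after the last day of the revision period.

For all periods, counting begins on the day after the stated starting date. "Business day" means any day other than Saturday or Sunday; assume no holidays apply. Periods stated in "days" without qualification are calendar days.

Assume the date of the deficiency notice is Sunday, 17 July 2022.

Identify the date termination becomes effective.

12 August 2022

The last day of the revision period: 5 business days after Sunday, 17 July 2022, skipping weekends — Jul 18, Jul 19, Jul 20, Jul 21, Jul 22 — lands on Friday, 22 July 2022.
Adding 21 calendar days to 22 July 2022 gives 12 August 2022, which is the date termination becomes effective.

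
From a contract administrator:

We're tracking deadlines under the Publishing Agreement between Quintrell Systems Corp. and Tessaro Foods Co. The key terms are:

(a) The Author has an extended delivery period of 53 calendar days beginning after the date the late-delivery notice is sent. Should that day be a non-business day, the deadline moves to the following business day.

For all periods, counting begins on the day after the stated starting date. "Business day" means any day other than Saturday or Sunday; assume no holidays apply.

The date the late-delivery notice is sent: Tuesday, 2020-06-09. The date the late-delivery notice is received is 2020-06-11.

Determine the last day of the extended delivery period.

2020-08-03

The last day of the extended delivery period: 2020-06-09 + 53 days = 2020-08-01. That falls on a Saturday, so it rolls to the next business day, Monday, 2020-08-03.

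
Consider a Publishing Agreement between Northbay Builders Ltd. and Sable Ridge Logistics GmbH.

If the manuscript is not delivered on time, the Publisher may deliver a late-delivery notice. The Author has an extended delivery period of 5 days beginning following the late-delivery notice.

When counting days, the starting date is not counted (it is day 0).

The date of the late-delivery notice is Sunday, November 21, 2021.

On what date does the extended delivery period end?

Adding 5 calendar days to November 21, 2021 gives November 26, 2021, which is the last day of the extended delivery period.

November 26, 2021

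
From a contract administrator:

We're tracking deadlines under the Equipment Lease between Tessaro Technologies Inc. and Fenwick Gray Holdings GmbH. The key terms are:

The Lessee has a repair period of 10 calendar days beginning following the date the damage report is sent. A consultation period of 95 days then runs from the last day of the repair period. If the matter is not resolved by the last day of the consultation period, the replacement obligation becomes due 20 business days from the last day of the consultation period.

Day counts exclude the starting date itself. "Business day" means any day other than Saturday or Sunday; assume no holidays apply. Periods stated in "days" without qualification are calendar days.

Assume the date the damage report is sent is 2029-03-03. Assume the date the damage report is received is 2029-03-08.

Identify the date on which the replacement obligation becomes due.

Adding 10 calendar days to 2029-03-03 gives 2029-03-13, which is the last day of the repair period.
The last day of the consultation period: 95 calendar days after 2029-03-13 is 2029-06-16.
From Saturday, 2029-06-16, 20 business days (Jun 18, Jun 19, Jun 20, Jun 21, …, Jul 11, Jul 12, Jul 13, skipping weekends) brings us to Friday, 2029-07-13, which is the date on which the replacement obligation becomes due.

2029-07-13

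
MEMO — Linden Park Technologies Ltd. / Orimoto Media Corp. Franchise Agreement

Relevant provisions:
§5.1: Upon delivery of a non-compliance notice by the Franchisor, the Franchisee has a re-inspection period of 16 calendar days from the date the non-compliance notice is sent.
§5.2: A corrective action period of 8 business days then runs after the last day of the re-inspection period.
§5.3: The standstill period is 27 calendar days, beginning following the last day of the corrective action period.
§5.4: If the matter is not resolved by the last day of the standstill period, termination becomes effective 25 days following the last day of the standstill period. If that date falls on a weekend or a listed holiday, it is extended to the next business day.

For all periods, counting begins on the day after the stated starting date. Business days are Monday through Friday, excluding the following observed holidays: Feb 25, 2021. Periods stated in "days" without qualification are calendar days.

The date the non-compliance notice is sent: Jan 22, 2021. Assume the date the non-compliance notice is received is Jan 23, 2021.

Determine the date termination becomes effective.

Adding 16 calendar days to Jan 22, 2021 gives Feb 7, 2021, which is the last day of the re-inspection period.
The last day of the corrective action period: counting 8 business days from Sunday, Feb 7, 2021 (Feb 8, Feb 9, Feb 10, Feb 11, Feb 12, Feb 15, Feb 16, Feb 17, skipping weekends) reaches Wednesday, Feb 17, 2021.
The last day of the standstill period: Feb 17, 2021 + 27 days = Mar 16, 2021.
The date termination becomes effective: 25 calendar days after Mar 16, 2021 is Apr 10, 2021. That falls on a Saturday, so it rolls to the next business day, Monday, Apr 12, 2021.

Apr 12, 2021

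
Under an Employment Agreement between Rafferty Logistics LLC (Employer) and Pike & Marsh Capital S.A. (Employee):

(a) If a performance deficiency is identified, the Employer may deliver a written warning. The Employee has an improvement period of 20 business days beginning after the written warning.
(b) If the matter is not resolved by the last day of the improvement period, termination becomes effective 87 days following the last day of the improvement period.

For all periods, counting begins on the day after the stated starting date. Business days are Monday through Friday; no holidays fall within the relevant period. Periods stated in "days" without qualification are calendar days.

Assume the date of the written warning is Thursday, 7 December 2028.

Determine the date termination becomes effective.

1 April 2029

The last day of the improvement period: 20 business days after Thursday, 7 December 2028, skipping weekends — Dec 8, Dec 11, Dec 12, Dec 13, …, Jan 2, Jan 3, Jan 4 — lands on Thursday, 4 January 2029.
Adding 87 calendar days to 4 January 2029 gives 1 April 2029, which is the date termination becomes effective.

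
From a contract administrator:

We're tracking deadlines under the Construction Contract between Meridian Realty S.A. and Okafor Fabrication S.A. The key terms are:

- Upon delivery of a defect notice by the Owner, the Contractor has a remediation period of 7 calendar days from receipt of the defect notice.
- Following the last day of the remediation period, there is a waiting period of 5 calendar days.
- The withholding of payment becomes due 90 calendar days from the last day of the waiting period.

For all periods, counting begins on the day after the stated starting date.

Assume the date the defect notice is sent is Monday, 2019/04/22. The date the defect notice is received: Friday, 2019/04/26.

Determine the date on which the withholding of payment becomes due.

2019/08/06

Adding 7 calendar days to 2019/04/26 gives 2019/05/03, which is the last day of the remediation period.
The last day of the waiting period: 2019/05/03 + 5 days = 2019/05/08.
The date on which the withholding of payment becomes due: 90 calendar days after 2019/05/08 is 2019/08/06.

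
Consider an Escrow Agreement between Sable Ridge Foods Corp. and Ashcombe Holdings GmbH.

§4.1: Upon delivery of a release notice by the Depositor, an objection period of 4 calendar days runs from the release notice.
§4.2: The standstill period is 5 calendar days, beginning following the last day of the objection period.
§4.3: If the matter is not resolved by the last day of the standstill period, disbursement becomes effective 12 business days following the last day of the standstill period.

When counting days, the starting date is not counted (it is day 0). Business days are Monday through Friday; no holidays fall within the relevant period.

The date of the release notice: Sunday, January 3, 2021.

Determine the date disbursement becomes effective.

The last day of the objection period: January 3, 2021 + 4 days = January 7, 2021.
The last day of the standstill period: 5 calendar days after January 7, 2021 is January 12, 2021.
From Tuesday, January 12, 2021, 12 business days (Jan 13, Jan 14, Jan 15, Jan 18, …, Jan 26, Jan 27, Jan 28, skipping weekends) brings us to Thursday, January 28, 2021, which is the date disbursement becomes effective.

January 28, 2021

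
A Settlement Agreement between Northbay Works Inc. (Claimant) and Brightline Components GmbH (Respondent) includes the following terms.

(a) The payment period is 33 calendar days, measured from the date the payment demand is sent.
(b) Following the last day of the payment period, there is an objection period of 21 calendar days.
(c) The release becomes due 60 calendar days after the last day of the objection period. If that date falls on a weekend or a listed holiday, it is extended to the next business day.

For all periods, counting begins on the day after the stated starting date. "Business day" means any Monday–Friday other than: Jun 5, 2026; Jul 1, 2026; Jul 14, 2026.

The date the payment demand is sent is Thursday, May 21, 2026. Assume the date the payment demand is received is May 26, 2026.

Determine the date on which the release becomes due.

Adding 33 calendar days to May 21, 2026 gives Jun 23, 2026, which is the last day of the payment period.
Adding 21 calendar days to Jun 23, 2026 gives Jul 14, 2026, which is the last day of the objection period.
The date on which the release becomes due: 60 calendar days after Jul 14, 2026 is Sep 12, 2026. That falls on a Saturday, so it rolls to the next business day, Monday, Sep 14, 2026.

Sep 14, 2026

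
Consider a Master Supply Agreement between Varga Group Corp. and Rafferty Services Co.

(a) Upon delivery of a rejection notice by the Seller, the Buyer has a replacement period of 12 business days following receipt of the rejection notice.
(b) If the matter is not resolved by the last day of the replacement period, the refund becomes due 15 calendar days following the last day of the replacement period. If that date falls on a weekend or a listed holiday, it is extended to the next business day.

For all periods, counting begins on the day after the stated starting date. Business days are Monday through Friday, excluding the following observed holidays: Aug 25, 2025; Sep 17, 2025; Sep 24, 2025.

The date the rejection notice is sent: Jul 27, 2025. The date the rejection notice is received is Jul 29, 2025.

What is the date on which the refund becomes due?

The last day of the replacement period: counting 12 business days from Tuesday, Jul 29, 2025 (Jul 30, Jul 31, Aug 1, Aug 4, …, Aug 12, Aug 13, Aug 14, skipping weekends) reaches Thursday, Aug 14, 2025.
Adding 15 calendar days to Aug 14, 2025 gives Aug 29, 2025, which is the date on which the refund becomes due. Aug 29, 2025 is a Friday and is not a listed holiday, so no roll-forward applies.

Aug 29, 2025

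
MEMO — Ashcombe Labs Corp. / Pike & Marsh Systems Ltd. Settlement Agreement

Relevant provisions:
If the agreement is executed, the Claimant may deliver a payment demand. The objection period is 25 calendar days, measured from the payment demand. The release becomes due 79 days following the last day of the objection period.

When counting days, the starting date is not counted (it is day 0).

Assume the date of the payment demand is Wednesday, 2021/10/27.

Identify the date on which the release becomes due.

The last day of the objection period: 25 calendar days after 2021/10/27 is 2021/11/21.
Adding 79 calendar days to 2021/11/21 gives 2022/02/08, which is the date on which the release becomes due.

2022/02/08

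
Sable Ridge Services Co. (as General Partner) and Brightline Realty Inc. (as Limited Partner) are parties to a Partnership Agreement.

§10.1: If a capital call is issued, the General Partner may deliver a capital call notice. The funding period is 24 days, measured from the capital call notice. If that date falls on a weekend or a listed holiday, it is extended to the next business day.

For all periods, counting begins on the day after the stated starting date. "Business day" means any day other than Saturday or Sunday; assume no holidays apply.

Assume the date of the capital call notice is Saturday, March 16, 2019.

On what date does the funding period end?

April 9, 2019

The last day of the funding period: March 16, 2019 + 24 days = April 9, 2019. April 9, 2019 is a Tuesday, so no roll-forward applies.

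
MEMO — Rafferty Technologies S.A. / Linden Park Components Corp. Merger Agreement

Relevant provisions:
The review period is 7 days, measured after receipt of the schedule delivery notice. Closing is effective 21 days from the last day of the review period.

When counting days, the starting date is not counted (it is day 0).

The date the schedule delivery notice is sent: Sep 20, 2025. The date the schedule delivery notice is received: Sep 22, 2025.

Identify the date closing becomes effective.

Adding 7 calendar days to Sep 22, 2025 gives Sep 29, 2025, which is the last day of the review period.
Adding 21 calendar days to Sep 29, 2025 gives Oct 20, 2025, which is the date closing becomes effective.

Oct 20, 2025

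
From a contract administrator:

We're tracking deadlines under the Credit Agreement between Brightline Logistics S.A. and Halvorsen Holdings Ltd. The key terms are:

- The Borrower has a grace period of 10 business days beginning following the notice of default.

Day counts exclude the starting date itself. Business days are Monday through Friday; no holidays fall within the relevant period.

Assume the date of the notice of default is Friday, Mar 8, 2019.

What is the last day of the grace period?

From Friday, Mar 8, 2019, 10 business days (Mar 11, Mar 12, Mar 13, Mar 14, Mar 15, Mar 18, Mar 19, Mar 20, Mar 21, Mar 22, skipping weekends) brings us to Friday, Mar 22, 2019, which is the last day of the grace period.

Mar 22, 2019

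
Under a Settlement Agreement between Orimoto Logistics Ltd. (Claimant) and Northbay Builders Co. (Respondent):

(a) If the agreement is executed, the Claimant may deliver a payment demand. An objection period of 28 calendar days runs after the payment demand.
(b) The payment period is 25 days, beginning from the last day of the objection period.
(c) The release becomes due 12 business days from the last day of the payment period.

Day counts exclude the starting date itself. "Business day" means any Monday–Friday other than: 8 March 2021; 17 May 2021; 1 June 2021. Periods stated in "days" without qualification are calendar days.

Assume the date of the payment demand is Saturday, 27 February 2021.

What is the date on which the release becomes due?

The last day of the objection period: 28 calendar days after 27 February 2021 is 27 March 2021.
The last day of the payment period: 25 calendar days after 27 March 2021 is 21 April 2021.
From Wednesday, 21 April 2021, 12 business days (Apr 22, Apr 23, Apr 26, Apr 27, …, May 5, May 6, May 7, skipping weekends) brings us to Friday, 7 May 2021, which is the date on which the release becomes due.

7 May 2021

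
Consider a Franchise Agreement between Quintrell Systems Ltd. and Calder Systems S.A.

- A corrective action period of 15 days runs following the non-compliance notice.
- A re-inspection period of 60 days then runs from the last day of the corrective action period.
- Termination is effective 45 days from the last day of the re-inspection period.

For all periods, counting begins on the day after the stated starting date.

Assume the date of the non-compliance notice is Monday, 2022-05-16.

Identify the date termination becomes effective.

2022-09-13

Adding 15 calendar days to 2022-05-16 gives 2022-05-31, which is the last day of the corrective action period.
Adding 60 calendar days to 2022-05-31 gives 2022-07-30, which is the last day of the re-inspection period.
The date termination becomes effective: 45 calendar days after 2022-07-30 is 2022-09-13.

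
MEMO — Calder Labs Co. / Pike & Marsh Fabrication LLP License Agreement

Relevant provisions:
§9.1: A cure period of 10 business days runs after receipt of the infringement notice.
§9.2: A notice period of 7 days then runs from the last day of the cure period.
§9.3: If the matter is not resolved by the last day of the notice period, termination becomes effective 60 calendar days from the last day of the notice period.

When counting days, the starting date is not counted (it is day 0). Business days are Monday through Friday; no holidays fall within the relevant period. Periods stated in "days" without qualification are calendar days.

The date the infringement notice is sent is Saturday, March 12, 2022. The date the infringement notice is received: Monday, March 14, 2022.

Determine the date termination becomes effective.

June 3, 2022

The last day of the cure period: 10 business days after Monday, March 14, 2022, skipping weekends — Mar 15, Mar 16, Mar 17, Mar 18, Mar 21, Mar 22, Mar 23, Mar 24, Mar 25, Mar 28 — lands on Monday, March 28, 2022.
Adding 7 calendar days to March 28, 2022 gives April 4, 2022, which is the last day of the notice period.
The date termination becomes effective: 60 calendar days after April 4, 2022 is June 3, 2022.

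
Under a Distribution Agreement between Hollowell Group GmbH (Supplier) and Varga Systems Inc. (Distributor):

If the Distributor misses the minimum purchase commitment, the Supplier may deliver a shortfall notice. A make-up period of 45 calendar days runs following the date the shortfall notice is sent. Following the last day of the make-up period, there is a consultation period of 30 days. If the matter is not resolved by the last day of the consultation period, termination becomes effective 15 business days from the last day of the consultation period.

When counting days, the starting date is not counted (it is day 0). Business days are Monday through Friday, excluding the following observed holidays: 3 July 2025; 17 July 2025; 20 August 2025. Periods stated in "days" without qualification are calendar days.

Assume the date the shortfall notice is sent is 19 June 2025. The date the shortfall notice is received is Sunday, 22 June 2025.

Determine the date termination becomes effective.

23 September 2025

Adding 45 calendar days to 19 June 2025 gives 3 August 2025, which is the last day of the make-up period.
Adding 30 calendar days to 3 August 2025 gives 2 September 2025, which is the last day of the consultation period.
The date termination becomes effective: 15 business days after Tuesday, 2 September 2025, skipping weekends — Sep 3, Sep 4, Sep 5, Sep 8, …, Sep 19, Sep 22, Sep 23 — lands on Tuesday, 23 September 2025.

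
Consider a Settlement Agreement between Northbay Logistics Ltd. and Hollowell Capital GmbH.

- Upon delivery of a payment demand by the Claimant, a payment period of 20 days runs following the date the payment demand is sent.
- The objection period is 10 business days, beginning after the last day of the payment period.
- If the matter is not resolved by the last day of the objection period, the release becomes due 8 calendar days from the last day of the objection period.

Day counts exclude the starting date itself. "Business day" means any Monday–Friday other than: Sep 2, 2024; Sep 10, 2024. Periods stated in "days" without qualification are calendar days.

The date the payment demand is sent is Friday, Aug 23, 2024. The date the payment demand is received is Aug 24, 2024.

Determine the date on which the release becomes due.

Oct 4, 2024

The last day of the payment period: Aug 23, 2024 + 20 days = Sep 12, 2024.
The last day of the objection period: counting 10 business days from Thursday, Sep 12, 2024 (Sep 13, Sep 16, Sep 17, Sep 18, Sep 19, Sep 20, Sep 23, Sep 24, Sep 25, Sep 26, skipping weekends) reaches Thursday, Sep 26, 2024.
The date on which the release becomes due: Sep 26, 2024 + 8 days = Oct 4, 2024.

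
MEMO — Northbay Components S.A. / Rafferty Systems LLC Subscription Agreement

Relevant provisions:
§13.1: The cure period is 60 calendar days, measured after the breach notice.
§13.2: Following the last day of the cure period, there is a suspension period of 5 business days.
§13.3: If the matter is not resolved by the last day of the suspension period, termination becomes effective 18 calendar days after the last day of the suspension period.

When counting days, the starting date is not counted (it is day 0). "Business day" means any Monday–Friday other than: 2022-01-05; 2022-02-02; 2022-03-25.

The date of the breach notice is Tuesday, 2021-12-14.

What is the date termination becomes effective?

2022-03-08

The last day of the cure period: 2021-12-14 + 60 days = 2022-02-12.
The last day of the suspension period: counting 5 business days from Saturday, 2022-02-12 (Feb 14, Feb 15, Feb 16, Feb 17, Feb 18, skipping weekends) reaches Friday, 2022-02-18.
The date termination becomes effective: 2022-02-18 + 18 days = 2022-03-08.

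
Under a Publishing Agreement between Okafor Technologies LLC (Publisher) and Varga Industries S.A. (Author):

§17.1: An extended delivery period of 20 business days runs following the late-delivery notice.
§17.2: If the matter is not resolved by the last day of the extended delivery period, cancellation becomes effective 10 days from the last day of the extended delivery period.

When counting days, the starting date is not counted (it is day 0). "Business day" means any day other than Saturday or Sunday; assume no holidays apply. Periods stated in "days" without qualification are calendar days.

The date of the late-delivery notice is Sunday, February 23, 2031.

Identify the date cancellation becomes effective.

The last day of the extended delivery period: counting 20 business days from Sunday, February 23, 2031 (Feb 24, Feb 25, Feb 26, Feb 27, …, Mar 19, Mar 20, Mar 21, skipping weekends) reaches Friday, March 21, 2031.
Adding 10 calendar days to March 21, 2031 gives March 31, 2031, which is the date cancellation becomes effective.

March 31, 2031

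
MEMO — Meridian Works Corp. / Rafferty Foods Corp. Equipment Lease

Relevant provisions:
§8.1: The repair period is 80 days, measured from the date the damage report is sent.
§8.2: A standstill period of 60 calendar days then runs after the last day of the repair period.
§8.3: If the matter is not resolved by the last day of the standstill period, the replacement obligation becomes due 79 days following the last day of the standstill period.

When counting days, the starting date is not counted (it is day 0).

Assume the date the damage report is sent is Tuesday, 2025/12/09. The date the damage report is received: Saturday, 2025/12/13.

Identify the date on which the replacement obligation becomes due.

2026/07/16

The last day of the repair period: 80 calendar days after 2025/12/09 is 2026/02/27.
The last day of the standstill period: 60 calendar days after 2026/02/27 is 2026/04/28.
Adding 79 calendar days to 2026/04/28 gives 2026/07/16, which is the date on which the replacement obligation becomes due.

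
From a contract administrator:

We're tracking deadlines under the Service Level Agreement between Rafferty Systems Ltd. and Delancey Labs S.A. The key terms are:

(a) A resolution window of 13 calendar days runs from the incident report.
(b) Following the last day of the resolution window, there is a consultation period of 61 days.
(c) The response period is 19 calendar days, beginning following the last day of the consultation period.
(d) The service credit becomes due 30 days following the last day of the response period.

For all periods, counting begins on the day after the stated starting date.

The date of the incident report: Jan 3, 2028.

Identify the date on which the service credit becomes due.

The last day of the resolution window: 13 calendar days after Jan 3, 2028 is Jan 16, 2028.
The last day of the consultation period: Jan 16, 2028 + 61 days = Mar 17, 2028.
The last day of the response period: 19 calendar days after Mar 17, 2028 is Apr 5, 2028.
Adding 30 calendar days to Apr 5, 2028 gives May 5, 2028, which is the date on which the service credit becomes due.

May 5, 2028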